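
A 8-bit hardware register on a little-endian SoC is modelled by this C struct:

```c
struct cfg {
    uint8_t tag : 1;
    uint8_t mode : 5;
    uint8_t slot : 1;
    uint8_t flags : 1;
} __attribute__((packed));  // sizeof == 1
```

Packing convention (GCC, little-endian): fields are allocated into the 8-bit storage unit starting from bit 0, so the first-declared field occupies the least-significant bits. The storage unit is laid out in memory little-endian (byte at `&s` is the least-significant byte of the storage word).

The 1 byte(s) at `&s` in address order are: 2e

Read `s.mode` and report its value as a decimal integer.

23

[0]=0x2e (little-endian) → word 0x2e
tag:1 @ bit 0 → (0x2e>>0)&0x1 = 0x0
mode:5 @ bit 1 → (0x2e>>1)&0x1f = 0x17  ←
slot:1 @ bit 6 → (0x2e>>6)&0x1 = 0x0
flags:1 @ bit 7 → (0x2e>>7)&0x1 = 0x0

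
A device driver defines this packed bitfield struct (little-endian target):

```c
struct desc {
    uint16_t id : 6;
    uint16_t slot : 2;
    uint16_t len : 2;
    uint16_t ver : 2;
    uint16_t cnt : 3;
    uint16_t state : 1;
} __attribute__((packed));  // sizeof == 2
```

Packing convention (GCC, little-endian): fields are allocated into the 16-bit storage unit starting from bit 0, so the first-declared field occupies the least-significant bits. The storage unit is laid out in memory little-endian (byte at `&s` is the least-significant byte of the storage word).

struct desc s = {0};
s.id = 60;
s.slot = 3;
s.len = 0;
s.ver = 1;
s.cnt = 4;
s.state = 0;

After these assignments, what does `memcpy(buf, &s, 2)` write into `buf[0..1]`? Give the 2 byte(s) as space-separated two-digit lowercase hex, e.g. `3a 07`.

id (6b) val=60 bits=0x3c at bit 0: 0x003c
slot (2b) val=3 bits=0x3 at bit 6: 0x00fc
len (2b) val=0 bits=0x0 at bit 8: 0x00fc
ver (2b) val=1 bits=0x1 at bit 10: 0x04fc
cnt (3b) val=4 bits=0x4 at bit 12: 0x44fc
state (1b) val=0 bits=0x0 at bit 15: 0x44fc
word = 0x44fc → little-endian bytes:
  [0]=0xfc  [1]=0x44

fc 44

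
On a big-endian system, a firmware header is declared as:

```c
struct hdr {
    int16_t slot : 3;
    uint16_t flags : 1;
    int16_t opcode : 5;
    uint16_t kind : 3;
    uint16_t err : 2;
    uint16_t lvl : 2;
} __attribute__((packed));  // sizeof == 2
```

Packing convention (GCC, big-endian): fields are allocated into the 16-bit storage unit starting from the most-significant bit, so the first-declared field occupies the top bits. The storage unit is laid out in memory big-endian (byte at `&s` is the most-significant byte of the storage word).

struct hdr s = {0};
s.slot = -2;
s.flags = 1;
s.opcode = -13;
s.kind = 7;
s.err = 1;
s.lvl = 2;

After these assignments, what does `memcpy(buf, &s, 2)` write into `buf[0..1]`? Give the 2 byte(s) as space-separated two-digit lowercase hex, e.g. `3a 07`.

[13+:3] slot=-2 & 0x7 = 0x6; word=0xc000
[12+:1] flags=1 & 0x1 = 0x1; word=0xd000
[7+:5] opcode=-13 & 0x1f = 0x13; word=0xd980
[4+:3] kind=7 & 0x7 = 0x7; word=0xd9f0
[2+:2] err=1 & 0x3 = 0x1; word=0xd9f4
[0+:2] lvl=2 & 0x3 = 0x2; word=0xd9f6
word = 0xd9f6 → big-endian bytes:
  [0]=0xd9  [1]=0xf6

d9 f6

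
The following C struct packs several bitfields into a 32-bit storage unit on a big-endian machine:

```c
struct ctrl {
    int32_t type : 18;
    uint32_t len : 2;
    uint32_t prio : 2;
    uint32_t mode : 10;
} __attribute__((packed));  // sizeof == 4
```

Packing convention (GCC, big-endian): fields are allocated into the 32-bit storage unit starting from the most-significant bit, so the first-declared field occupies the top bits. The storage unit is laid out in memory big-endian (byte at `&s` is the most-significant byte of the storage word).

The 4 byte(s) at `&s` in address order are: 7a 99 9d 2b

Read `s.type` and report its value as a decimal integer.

125542

[0]=0x7a [1]=0x99 [2]=0x9d [3]=0x2b (big-endian) → word 0x7a999d2b
type [14+:18] = (word>>14) & 0x3ffff = 125542  ←
len [12+:2] = (word>>12) & 0x3 = 1
prio [10+:2] = (word>>10) & 0x3 = 3
mode [0+:10] = (word>>0) & 0x3ff = 299
type signed 18b, MSB=0: value = 125542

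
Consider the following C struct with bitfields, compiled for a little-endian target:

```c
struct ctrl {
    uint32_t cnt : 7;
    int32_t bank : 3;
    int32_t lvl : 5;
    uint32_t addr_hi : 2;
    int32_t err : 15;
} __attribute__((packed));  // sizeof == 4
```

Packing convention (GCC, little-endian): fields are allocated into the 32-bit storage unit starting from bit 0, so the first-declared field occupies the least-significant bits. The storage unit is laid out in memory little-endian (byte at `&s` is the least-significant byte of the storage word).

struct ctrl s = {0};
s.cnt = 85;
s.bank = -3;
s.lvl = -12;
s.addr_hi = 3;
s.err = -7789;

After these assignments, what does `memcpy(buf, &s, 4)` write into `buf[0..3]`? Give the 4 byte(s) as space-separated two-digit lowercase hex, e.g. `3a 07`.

cnt (7b) val=85 bits=0x55 at bit 0: 0x00000055
bank (3b) val=-3 bits=0x5 at bit 7: 0x000002d5
lvl (5b) val=-12 bits=0x14 at bit 10: 0x000052d5
addr_hi (2b) val=3 bits=0x3 at bit 15: 0x0001d2d5
err (15b) val=-7789 bits=0x6193 at bit 17: 0xc327d2d5
word = 0xc327d2d5 → little-endian bytes:
  [0]=0xd5  [1]=0xd2  [2]=0x27  [3]=0xc3

d5 d2 27 c3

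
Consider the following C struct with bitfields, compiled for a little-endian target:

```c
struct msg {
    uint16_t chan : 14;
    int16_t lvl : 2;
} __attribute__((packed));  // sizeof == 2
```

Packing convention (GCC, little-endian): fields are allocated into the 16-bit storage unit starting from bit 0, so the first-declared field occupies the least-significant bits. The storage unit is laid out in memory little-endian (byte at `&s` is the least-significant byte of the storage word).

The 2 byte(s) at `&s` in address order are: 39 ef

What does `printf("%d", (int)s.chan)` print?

[0]=0x39 [1]=0xef (little-endian) → word 0xef39
chan [0+:14] = (word>>0) & 0x3fff = 12089  ←
lvl [14+:2] = (word>>14) & 0x3 = 3

12089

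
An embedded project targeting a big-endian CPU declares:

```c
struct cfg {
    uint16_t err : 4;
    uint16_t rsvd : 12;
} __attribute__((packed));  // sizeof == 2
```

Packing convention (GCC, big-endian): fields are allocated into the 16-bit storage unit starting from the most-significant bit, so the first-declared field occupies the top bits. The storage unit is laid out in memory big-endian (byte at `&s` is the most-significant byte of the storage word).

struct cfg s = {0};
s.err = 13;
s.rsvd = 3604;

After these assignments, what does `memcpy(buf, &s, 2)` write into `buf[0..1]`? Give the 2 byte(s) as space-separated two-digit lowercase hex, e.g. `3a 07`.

[12+:4] err=13 & 0xf = 0xd; word=0xd000
[0+:12] rsvd=3604 & 0xfff = 0xe14; word=0xde14
word = 0xde14 → big-endian bytes:
  [0]=0xde  [1]=0x14

de 14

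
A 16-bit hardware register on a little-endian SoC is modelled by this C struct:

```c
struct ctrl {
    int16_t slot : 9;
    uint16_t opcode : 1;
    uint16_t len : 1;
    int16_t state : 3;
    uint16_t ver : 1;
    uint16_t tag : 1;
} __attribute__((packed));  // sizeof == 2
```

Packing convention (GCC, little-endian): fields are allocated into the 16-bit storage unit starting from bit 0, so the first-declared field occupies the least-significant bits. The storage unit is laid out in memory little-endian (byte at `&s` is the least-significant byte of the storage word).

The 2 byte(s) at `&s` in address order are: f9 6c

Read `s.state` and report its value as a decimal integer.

[0]=0xf9 [1]=0x6c (little-endian) → word 0x6cf9
slot [0+:9] = (word>>0) & 0x1ff = 249
opcode [9+:1] = (word>>9) & 0x1 = 0
len [10+:1] = (word>>10) & 0x1 = 1
state [11+:3] = (word>>11) & 0x7 = 5  ←
ver [14+:1] = (word>>14) & 0x1 = 1
tag [15+:1] = (word>>15) & 0x1 = 0
state signed 3b, MSB=1: 5 - 8 = -3

-3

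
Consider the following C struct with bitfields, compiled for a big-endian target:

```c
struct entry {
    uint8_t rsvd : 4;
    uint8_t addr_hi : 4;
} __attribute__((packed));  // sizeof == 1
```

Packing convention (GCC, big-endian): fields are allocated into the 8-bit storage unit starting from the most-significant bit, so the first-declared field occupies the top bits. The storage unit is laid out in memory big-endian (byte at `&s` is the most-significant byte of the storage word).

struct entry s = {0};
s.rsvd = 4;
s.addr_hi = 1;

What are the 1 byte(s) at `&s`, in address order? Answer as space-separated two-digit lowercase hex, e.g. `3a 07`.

rsvd (4b) val=4 bits=0x4 at bit 4: 0x40
addr_hi (4b) val=1 bits=0x1 at bit 0: 0x41
word = 0x41 → big-endian bytes:
  [0]=0x41

41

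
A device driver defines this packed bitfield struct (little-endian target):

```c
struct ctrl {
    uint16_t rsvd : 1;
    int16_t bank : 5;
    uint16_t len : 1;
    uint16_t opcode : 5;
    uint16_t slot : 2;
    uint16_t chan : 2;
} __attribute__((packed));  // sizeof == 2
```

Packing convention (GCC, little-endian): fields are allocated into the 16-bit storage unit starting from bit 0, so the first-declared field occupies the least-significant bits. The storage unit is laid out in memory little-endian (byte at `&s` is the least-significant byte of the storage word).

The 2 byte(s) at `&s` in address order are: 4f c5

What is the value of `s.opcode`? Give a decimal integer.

[0]=0x4f [1]=0xc5 (little-endian) → word 0xc54f
rsvd [0+:1] = (word>>0) & 0x1 = 1
bank [1+:5] = (word>>1) & 0x1f = 7
len [6+:1] = (word>>6) & 0x1 = 1
opcode [7+:5] = (word>>7) & 0x1f = 10  ←
slot [12+:2] = (word>>12) & 0x3 = 0
chan [14+:2] = (word>>14) & 0x3 = 3

10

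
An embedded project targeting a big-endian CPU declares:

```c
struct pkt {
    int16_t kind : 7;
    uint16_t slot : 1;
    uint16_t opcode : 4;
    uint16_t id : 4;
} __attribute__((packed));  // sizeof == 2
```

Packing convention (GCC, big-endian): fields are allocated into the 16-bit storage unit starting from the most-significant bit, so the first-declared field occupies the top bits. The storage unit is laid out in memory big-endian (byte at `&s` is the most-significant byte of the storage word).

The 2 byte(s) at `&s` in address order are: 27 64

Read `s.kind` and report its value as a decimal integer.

[0]=0x27 [1]=0x64 (big-endian) → word 0x2764
kind:7 @ bit 9 → (0x2764>>9)&0x7f = 0x13  ←
slot:1 @ bit 8 → (0x2764>>8)&0x1 = 0x1
opcode:4 @ bit 4 → (0x2764>>4)&0xf = 0x6
id:4 @ bit 0 → (0x2764>>0)&0xf = 0x4
kind signed 7b, MSB=0: value = 19

19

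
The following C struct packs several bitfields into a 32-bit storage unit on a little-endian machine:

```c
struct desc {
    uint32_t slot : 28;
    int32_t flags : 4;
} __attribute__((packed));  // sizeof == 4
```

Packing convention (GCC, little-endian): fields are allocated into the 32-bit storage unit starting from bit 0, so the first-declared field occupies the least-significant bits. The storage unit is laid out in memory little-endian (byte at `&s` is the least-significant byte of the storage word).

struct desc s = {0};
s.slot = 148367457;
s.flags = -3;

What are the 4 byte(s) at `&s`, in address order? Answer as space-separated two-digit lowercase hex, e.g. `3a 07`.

61 e8 d7 d8

slot:28 = 148367457 → 0x8d7e861 << 0 → word 0x08d7e861
flags:4 = -3 → 0xd << 28 → word 0xd8d7e861
word = 0xd8d7e861 → little-endian bytes:
  [0]=0x61  [1]=0xe8  [2]=0xd7  [3]=0xd8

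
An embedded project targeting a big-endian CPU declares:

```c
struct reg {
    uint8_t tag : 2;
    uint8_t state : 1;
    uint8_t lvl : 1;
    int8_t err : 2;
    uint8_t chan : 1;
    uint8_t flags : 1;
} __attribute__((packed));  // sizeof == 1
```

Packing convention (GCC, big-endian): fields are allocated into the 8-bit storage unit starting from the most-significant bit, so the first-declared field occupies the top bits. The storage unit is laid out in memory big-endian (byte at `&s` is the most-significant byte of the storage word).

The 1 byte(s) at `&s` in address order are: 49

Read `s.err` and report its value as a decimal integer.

-2

[0]=0x49 (big-endian) → word 0x49
tag:2 @ bit 6 → (0x49>>6)&0x3 = 0x1
state:1 @ bit 5 → (0x49>>5)&0x1 = 0x0
lvl:1 @ bit 4 → (0x49>>4)&0x1 = 0x0
err:2 @ bit 2 → (0x49>>2)&0x3 = 0x2  ←
chan:1 @ bit 1 → (0x49>>1)&0x1 = 0x0
flags:1 @ bit 0 → (0x49>>0)&0x1 = 0x1
err signed 2b, MSB=1: 2 - 4 = -2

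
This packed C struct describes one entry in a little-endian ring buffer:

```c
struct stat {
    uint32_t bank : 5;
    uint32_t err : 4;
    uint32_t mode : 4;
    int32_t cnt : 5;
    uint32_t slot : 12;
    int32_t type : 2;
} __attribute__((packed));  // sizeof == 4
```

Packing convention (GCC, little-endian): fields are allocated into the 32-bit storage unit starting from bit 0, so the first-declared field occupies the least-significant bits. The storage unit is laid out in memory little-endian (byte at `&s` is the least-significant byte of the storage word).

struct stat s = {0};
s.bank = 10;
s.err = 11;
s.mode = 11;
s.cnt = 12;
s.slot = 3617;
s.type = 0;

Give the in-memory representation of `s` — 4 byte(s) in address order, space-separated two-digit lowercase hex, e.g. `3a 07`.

6a 97 85 38

[0+:5] bank=10 & 0x1f = 0xa; word=0x0000000a
[5+:4] err=11 & 0xf = 0xb; word=0x0000016a
[9+:4] mode=11 & 0xf = 0xb; word=0x0000176a
[13+:5] cnt=12 & 0x1f = 0xc; word=0x0001976a
[18+:12] slot=3617 & 0xfff = 0xe21; word=0x3885976a
[30+:2] type=0 & 0x3 = 0x0; word=0x3885976a
word = 0x3885976a → little-endian bytes:
  [0]=0x6a  [1]=0x97  [2]=0x85  [3]=0x38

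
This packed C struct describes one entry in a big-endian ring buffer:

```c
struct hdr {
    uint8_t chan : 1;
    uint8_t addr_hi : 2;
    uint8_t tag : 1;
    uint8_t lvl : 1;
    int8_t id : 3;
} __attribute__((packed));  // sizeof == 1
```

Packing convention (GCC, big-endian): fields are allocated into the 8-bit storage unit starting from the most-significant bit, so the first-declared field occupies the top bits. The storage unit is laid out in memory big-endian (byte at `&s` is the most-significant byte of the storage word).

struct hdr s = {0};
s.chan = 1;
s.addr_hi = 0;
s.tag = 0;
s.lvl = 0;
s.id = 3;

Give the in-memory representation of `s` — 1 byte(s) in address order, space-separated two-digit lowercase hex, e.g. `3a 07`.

chan:1 = 1 → 0x1 << 7 → word 0x80
addr_hi:2 = 0 → 0x0 << 5 → word 0x80
tag:1 = 0 → 0x0 << 4 → word 0x80
lvl:1 = 0 → 0x0 << 3 → word 0x80
id:3 = 3 → 0x3 << 0 → word 0x83
word = 0x83 → big-endian bytes:
  [0]=0x83

83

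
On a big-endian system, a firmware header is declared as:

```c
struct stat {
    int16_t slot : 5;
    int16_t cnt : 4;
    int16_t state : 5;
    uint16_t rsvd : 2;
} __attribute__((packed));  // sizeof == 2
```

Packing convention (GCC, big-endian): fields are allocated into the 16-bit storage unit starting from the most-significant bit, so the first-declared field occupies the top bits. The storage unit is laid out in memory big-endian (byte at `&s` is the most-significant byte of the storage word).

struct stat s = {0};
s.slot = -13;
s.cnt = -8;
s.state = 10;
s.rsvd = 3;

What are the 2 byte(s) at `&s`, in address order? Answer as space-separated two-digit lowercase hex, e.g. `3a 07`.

slot:5 = -13 → 0x13 << 11 → word 0x9800
cnt:4 = -8 → 0x8 << 7 → word 0x9c00
state:5 = 10 → 0xa << 2 → word 0x9c28
rsvd:2 = 3 → 0x3 << 0 → word 0x9c2b
word = 0x9c2b → big-endian bytes:
  [0]=0x9c  [1]=0x2b

9c 2b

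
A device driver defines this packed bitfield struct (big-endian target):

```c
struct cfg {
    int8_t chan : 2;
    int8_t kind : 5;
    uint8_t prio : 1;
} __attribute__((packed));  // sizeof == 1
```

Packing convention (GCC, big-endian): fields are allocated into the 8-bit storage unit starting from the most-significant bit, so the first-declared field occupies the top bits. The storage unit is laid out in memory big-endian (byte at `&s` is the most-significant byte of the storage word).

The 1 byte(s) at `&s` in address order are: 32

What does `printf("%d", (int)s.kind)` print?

[0]=0x32 (big-endian) → word 0x32
chan [6+:2] = (word>>6) & 0x3 = 0
kind [1+:5] = (word>>1) & 0x1f = 25  ←
prio [0+:1] = (word>>0) & 0x1 = 0
kind signed 5b, MSB=1: 25 - 32 = -7

-7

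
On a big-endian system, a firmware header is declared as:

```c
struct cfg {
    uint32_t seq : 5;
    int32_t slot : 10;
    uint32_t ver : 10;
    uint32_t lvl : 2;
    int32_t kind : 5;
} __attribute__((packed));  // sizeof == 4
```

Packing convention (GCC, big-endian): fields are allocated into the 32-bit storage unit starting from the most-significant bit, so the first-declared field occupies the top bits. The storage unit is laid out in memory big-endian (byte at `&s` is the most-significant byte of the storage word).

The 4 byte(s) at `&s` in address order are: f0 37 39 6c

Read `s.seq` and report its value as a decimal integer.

30

[0]=0xf0 [1]=0x37 [2]=0x39 [3]=0x6c (big-endian) → word 0xf037396c
seq [27+:5] = (word>>27) & 0x1f = 30  ←
slot [17+:10] = (word>>17) & 0x3ff = 27
ver [7+:10] = (word>>7) & 0x3ff = 626
lvl [5+:2] = (word>>5) & 0x3 = 3
kind [0+:5] = (word>>0) & 0x1f = 12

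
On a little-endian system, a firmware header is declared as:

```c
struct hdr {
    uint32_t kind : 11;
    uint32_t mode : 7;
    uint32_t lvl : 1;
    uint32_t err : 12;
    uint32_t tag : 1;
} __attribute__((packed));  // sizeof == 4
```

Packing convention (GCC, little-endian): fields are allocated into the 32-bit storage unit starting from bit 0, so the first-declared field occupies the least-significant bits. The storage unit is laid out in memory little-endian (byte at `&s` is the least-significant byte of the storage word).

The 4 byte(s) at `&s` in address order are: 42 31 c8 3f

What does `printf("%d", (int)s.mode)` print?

6

[0]=0x42 [1]=0x31 [2]=0xc8 [3]=0x3f (little-endian) → word 0x3fc83142
kind:11 @ bit 0 → (0x3fc83142>>0)&0x7ff = 0x142
mode:7 @ bit 11 → (0x3fc83142>>11)&0x7f = 0x6  ←
lvl:1 @ bit 18 → (0x3fc83142>>18)&0x1 = 0x0
err:12 @ bit 19 → (0x3fc83142>>19)&0xfff = 0x7f9
tag:1 @ bit 31 → (0x3fc83142>>31)&0x1 = 0x0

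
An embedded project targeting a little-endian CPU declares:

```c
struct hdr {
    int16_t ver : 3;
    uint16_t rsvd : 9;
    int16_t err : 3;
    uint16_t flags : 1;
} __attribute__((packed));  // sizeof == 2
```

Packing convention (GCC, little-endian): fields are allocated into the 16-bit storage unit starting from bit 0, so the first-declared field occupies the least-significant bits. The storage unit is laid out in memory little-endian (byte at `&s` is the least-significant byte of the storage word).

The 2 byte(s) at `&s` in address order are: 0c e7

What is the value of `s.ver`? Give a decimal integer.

[0]=0x0c [1]=0xe7 (little-endian) → word 0xe70c
ver:3 @ bit 0 → (0xe70c>>0)&0x7 = 0x4  ←
rsvd:9 @ bit 3 → (0xe70c>>3)&0x1ff = 0xe1
err:3 @ bit 12 → (0xe70c>>12)&0x7 = 0x6
flags:1 @ bit 15 → (0xe70c>>15)&0x1 = 0x1
ver signed 3b, MSB=1: 4 - 8 = -4

-4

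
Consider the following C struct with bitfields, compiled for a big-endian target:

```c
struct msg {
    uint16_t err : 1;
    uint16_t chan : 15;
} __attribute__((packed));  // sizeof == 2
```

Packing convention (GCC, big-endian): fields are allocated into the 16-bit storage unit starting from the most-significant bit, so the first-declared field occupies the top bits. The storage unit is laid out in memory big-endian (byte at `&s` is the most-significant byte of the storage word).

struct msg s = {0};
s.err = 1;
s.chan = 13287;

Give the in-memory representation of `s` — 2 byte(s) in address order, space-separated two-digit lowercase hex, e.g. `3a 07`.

[15+:1] err=1 & 0x1 = 0x1; word=0x8000
[0+:15] chan=13287 & 0x7fff = 0x33e7; word=0xb3e7
word = 0xb3e7 → big-endian bytes:
  [0]=0xb3  [1]=0xe7

b3 e7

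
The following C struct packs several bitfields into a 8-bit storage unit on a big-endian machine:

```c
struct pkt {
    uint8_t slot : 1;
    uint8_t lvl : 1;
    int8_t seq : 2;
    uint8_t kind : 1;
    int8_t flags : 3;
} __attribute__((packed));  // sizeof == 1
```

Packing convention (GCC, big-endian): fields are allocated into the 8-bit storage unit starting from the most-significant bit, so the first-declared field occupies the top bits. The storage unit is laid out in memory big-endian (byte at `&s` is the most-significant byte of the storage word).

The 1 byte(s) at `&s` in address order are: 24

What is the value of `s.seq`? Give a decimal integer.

-2

[0]=0x24 (big-endian) → word 0x24
slot:1 @ bit 7 → (0x24>>7)&0x1 = 0x0
lvl:1 @ bit 6 → (0x24>>6)&0x1 = 0x0
seq:2 @ bit 4 → (0x24>>4)&0x3 = 0x2  ←
kind:1 @ bit 3 → (0x24>>3)&0x1 = 0x0
flags:3 @ bit 0 → (0x24>>0)&0x7 = 0x4
seq signed 2b, MSB=1: 2 - 4 = -2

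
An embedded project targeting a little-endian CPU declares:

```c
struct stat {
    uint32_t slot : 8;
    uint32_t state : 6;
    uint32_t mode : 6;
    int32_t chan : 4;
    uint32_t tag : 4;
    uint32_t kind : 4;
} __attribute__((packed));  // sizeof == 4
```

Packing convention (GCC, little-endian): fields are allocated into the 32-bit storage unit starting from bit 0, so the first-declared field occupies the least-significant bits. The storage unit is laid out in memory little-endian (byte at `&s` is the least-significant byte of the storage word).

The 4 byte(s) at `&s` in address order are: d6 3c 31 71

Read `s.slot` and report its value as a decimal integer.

[0]=0xd6 [1]=0x3c [2]=0x31 [3]=0x71 (little-endian) → word 0x71313cd6
slot [0+:8] = (word>>0) & 0xff = 214  ←
state [8+:6] = (word>>8) & 0x3f = 60
mode [14+:6] = (word>>14) & 0x3f = 4
chan [20+:4] = (word>>20) & 0xf = 3
tag [24+:4] = (word>>24) & 0xf = 1
kind [28+:4] = (word>>28) & 0xf = 7

214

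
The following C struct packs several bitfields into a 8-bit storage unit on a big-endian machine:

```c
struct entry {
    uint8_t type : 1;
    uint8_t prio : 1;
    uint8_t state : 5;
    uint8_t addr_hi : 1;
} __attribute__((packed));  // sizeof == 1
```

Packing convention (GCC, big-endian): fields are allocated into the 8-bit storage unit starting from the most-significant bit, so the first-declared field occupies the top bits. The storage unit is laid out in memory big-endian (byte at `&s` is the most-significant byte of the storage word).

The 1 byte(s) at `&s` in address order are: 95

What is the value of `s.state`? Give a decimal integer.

10

[0]=0x95 (big-endian) → word 0x95
type:1 @ bit 7 → (0x95>>7)&0x1 = 0x1
prio:1 @ bit 6 → (0x95>>6)&0x1 = 0x0
state:5 @ bit 1 → (0x95>>1)&0x1f = 0xa  ←
addr_hi:1 @ bit 0 → (0x95>>0)&0x1 = 0x1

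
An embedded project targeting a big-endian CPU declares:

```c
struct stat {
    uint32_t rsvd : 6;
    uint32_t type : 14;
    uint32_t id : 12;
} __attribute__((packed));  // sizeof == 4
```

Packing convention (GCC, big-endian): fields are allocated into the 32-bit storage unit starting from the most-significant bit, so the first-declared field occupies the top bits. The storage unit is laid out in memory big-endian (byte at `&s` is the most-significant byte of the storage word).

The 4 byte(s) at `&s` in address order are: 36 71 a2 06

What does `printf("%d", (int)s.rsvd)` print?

13

[0]=0x36 [1]=0x71 [2]=0xa2 [3]=0x06 (big-endian) → word 0x3671a206
rsvd:6 @ bit 26 → (0x3671a206>>26)&0x3f = 0xd  ←
type:14 @ bit 12 → (0x3671a206>>12)&0x3fff = 0x271a
id:12 @ bit 0 → (0x3671a206>>0)&0xfff = 0x206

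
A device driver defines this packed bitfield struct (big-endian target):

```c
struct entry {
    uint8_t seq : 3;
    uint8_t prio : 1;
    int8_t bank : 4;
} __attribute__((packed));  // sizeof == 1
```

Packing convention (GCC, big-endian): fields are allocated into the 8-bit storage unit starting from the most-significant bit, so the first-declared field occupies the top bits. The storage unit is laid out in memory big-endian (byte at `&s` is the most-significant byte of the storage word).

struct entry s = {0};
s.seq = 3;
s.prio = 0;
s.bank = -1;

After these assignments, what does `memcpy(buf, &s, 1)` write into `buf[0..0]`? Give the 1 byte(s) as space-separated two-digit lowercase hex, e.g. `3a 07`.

[5+:3] seq=3 & 0x7 = 0x3; word=0x60
[4+:1] prio=0 & 0x1 = 0x0; word=0x60
[0+:4] bank=-1 & 0xf = 0xf; word=0x6f
word = 0x6f → big-endian bytes:
  [0]=0x6f

6f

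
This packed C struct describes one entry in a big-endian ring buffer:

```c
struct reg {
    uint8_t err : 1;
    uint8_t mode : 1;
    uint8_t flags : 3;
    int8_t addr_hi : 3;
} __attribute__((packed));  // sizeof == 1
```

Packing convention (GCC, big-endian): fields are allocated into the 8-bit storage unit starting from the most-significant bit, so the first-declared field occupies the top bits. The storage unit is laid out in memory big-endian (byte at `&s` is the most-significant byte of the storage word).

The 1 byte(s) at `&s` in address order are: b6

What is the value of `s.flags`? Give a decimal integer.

[0]=0xb6 (big-endian) → word 0xb6
err:1 @ bit 7 → (0xb6>>7)&0x1 = 0x1
mode:1 @ bit 6 → (0xb6>>6)&0x1 = 0x0
flags:3 @ bit 3 → (0xb6>>3)&0x7 = 0x6  ←
addr_hi:3 @ bit 0 → (0xb6>>0)&0x7 = 0x6

6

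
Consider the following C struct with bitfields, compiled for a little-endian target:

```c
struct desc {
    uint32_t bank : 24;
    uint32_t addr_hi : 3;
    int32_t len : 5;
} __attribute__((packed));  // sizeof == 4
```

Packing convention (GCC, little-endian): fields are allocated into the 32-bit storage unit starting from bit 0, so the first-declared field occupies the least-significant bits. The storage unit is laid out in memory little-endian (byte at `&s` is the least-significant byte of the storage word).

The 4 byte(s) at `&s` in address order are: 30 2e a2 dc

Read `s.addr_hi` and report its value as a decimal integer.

[0]=0x30 [1]=0x2e [2]=0xa2 [3]=0xdc (little-endian) → word 0xdca22e30
bank:24 @ bit 0 → (0xdca22e30>>0)&0xffffff = 0xa22e30
addr_hi:3 @ bit 24 → (0xdca22e30>>24)&0x7 = 0x4  ←
len:5 @ bit 27 → (0xdca22e30>>27)&0x1f = 0x1b

4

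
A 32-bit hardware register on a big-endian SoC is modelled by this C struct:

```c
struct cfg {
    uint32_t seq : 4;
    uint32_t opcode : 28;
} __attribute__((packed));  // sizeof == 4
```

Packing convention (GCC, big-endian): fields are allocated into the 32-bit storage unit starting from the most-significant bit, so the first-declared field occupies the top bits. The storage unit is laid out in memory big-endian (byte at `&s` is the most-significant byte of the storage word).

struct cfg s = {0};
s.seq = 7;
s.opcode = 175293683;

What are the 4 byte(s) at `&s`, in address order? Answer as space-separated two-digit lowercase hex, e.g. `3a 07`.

7a 72 c4 f3

seq (4b) val=7 bits=0x7 at bit 28: 0x70000000
opcode (28b) val=175293683 bits=0xa72c4f3 at bit 0: 0x7a72c4f3
word = 0x7a72c4f3 → big-endian bytes:
  [0]=0x7a  [1]=0x72  [2]=0xc4  [3]=0xf3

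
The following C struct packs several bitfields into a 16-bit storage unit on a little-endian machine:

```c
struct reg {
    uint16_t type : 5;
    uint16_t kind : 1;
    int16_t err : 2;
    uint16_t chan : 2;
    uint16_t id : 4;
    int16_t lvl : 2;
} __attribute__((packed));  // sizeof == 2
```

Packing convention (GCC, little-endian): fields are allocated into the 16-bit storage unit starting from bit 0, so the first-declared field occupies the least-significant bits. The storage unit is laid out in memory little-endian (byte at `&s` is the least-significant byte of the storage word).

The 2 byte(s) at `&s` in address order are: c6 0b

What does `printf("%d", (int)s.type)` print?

[0]=0xc6 [1]=0x0b (little-endian) → word 0x0bc6
type:5 @ bit 0 → (0x0bc6>>0)&0x1f = 0x6  ←
kind:1 @ bit 5 → (0x0bc6>>5)&0x1 = 0x0
err:2 @ bit 6 → (0x0bc6>>6)&0x3 = 0x3
chan:2 @ bit 8 → (0x0bc6>>8)&0x3 = 0x3
id:4 @ bit 10 → (0x0bc6>>10)&0xf = 0x2
lvl:2 @ bit 14 → (0x0bc6>>14)&0x3 = 0x0

6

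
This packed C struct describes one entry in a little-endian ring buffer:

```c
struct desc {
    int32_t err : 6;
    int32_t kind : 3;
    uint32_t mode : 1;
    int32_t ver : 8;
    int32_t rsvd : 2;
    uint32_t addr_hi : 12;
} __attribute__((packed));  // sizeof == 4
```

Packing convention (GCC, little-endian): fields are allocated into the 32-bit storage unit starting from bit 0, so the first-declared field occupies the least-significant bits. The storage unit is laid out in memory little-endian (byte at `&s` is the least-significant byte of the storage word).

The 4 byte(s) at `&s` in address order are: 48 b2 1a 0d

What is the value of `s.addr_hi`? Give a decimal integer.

209

[0]=0x48 [1]=0xb2 [2]=0x1a [3]=0x0d (little-endian) → word 0x0d1ab248
err [0+:6] = (word>>0) & 0x3f = 8
kind [6+:3] = (word>>6) & 0x7 = 1
mode [9+:1] = (word>>9) & 0x1 = 1
ver [10+:8] = (word>>10) & 0xff = 172
rsvd [18+:2] = (word>>18) & 0x3 = 2
addr_hi [20+:12] = (word>>20) & 0xfff = 209  ←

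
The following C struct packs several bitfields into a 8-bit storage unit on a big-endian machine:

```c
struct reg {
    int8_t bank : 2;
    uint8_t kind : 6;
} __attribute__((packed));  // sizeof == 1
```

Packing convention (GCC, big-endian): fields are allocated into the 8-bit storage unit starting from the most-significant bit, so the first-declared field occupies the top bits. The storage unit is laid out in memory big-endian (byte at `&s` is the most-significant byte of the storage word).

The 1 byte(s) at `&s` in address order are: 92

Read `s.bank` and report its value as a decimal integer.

-2

[0]=0x92 (big-endian) → word 0x92
bank [6+:2] = (word>>6) & 0x3 = 2  ←
kind [0+:6] = (word>>0) & 0x3f = 18
bank signed 2b, MSB=1: 2 - 4 = -2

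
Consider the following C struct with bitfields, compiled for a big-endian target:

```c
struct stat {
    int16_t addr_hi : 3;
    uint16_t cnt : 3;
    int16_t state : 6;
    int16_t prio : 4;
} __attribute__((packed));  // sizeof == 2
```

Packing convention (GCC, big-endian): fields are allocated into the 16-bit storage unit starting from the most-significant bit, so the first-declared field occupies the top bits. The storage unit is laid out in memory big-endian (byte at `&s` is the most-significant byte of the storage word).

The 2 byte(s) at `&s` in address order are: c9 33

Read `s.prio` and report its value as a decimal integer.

3

[0]=0xc9 [1]=0x33 (big-endian) → word 0xc933
addr_hi:3 @ bit 13 → (0xc933>>13)&0x7 = 0x6
cnt:3 @ bit 10 → (0xc933>>10)&0x7 = 0x2
state:6 @ bit 4 → (0xc933>>4)&0x3f = 0x13
prio:4 @ bit 0 → (0xc933>>0)&0xf = 0x3  ←
prio signed 4b, MSB=0: value = 3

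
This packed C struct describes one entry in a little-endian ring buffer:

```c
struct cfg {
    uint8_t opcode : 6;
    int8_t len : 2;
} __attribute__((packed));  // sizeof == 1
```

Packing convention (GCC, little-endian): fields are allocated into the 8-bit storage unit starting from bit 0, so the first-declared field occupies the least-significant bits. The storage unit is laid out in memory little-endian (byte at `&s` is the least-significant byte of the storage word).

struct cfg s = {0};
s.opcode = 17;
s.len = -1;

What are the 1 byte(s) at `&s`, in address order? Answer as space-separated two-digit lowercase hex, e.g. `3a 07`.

opcode:6 = 17 → 0x11 << 0 → word 0x11
len:2 = -1 → 0x3 << 6 → word 0xd1
word = 0xd1 → little-endian bytes:
  [0]=0xd1

d1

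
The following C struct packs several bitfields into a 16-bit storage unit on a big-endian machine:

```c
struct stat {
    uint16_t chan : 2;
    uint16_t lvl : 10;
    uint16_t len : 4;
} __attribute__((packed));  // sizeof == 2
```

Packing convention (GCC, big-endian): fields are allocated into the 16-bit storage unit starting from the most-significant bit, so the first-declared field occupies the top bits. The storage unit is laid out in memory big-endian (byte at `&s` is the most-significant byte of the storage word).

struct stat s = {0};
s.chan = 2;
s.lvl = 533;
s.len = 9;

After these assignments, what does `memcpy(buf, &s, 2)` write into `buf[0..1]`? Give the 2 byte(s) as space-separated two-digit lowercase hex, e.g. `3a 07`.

chan (2b) val=2 bits=0x2 at bit 14: 0x8000
lvl (10b) val=533 bits=0x215 at bit 4: 0xa150
len (4b) val=9 bits=0x9 at bit 0: 0xa159
word = 0xa159 → big-endian bytes:
  [0]=0xa1  [1]=0x59

a1 59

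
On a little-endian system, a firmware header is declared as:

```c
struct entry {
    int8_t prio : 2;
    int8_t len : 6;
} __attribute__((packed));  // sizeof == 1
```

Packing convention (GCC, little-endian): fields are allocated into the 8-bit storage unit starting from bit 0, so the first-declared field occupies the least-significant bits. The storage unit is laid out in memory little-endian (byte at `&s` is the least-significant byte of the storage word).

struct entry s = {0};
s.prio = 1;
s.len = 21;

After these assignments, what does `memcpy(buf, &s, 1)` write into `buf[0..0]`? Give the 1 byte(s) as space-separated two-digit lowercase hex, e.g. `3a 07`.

prio (2b) val=1 bits=0x1 at bit 0: 0x01
len (6b) val=21 bits=0x15 at bit 2: 0x55
word = 0x55 → little-endian bytes:
  [0]=0x55

55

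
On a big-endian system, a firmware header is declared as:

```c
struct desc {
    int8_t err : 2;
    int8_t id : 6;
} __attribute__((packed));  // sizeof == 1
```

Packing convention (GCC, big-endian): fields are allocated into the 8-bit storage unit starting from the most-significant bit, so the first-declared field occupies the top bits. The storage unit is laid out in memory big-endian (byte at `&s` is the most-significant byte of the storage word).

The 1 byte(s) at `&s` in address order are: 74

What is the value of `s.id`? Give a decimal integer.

-12

[0]=0x74 (big-endian) → word 0x74
err:2 @ bit 6 → (0x74>>6)&0x3 = 0x1
id:6 @ bit 0 → (0x74>>0)&0x3f = 0x34  ←
id signed 6b, MSB=1: 52 - 64 = -12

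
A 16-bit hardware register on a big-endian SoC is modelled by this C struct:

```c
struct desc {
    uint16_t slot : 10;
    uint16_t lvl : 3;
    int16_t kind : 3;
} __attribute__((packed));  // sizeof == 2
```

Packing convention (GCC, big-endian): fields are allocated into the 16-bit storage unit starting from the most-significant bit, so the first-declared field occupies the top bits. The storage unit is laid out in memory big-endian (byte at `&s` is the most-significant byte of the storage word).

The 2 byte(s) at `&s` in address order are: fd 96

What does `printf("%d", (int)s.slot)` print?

1014

[0]=0xfd [1]=0x96 (big-endian) → word 0xfd96
slot [6+:10] = (word>>6) & 0x3ff = 1014  ←
lvl [3+:3] = (word>>3) & 0x7 = 2
kind [0+:3] = (word>>0) & 0x7 = 6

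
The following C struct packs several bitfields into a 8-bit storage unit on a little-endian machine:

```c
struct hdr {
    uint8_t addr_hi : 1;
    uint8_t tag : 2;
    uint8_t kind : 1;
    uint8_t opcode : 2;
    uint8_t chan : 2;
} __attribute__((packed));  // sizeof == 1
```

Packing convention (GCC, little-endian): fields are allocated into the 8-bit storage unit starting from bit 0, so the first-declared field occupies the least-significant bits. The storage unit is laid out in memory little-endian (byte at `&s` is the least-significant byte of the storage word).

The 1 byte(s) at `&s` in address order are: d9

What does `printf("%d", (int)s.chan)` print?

[0]=0xd9 (little-endian) → word 0xd9
addr_hi [0+:1] = (word>>0) & 0x1 = 1
tag [1+:2] = (word>>1) & 0x3 = 0
kind [3+:1] = (word>>3) & 0x1 = 1
opcode [4+:2] = (word>>4) & 0x3 = 1
chan [6+:2] = (word>>6) & 0x3 = 3  ←

3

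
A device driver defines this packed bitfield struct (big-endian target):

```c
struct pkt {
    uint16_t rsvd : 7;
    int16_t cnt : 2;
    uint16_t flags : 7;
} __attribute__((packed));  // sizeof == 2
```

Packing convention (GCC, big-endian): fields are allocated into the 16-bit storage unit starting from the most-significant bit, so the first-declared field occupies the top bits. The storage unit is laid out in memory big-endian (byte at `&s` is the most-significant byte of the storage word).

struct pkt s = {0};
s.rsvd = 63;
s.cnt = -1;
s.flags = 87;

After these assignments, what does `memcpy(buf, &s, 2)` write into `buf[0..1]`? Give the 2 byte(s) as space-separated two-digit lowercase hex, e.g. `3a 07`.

7f d7

rsvd (7b) val=63 bits=0x3f at bit 9: 0x7e00
cnt (2b) val=-1 bits=0x3 at bit 7: 0x7f80
flags (7b) val=87 bits=0x57 at bit 0: 0x7fd7
word = 0x7fd7 → big-endian bytes:
  [0]=0x7f  [1]=0xd7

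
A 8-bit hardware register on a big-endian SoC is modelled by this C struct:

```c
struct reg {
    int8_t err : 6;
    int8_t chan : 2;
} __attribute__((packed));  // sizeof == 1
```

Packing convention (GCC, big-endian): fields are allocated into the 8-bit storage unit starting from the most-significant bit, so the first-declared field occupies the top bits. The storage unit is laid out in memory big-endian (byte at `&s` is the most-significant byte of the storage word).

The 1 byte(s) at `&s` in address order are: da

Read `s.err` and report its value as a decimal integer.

[0]=0xda (big-endian) → word 0xda
err [2+:6] = (word>>2) & 0x3f = 54  ←
chan [0+:2] = (word>>0) & 0x3 = 2
err signed 6b, MSB=1: 54 - 64 = -10

-10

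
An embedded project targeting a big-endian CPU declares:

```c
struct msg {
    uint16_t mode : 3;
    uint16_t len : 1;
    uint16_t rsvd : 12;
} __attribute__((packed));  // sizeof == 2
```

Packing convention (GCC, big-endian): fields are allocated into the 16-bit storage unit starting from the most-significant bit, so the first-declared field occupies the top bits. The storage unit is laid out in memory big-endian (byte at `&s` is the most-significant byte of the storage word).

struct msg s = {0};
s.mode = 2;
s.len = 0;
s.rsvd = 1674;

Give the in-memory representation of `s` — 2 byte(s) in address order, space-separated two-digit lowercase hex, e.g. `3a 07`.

[13+:3] mode=2 & 0x7 = 0x2; word=0x4000
[12+:1] len=0 & 0x1 = 0x0; word=0x4000
[0+:12] rsvd=1674 & 0xfff = 0x68a; word=0x468a
word = 0x468a → big-endian bytes:
  [0]=0x46  [1]=0x8a

46 8a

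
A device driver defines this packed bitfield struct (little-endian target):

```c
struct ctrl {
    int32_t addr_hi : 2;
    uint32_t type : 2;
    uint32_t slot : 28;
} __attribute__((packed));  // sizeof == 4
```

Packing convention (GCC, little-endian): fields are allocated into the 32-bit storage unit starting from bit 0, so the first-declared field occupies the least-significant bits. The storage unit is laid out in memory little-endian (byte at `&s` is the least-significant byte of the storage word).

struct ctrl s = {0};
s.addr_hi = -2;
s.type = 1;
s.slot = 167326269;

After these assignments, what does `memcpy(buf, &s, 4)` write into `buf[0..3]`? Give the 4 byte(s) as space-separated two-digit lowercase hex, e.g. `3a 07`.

d6 23 93 9f

addr_hi (2b) val=-2 bits=0x2 at bit 0: 0x00000002
type (2b) val=1 bits=0x1 at bit 2: 0x00000006
slot (28b) val=167326269 bits=0x9f9323d at bit 4: 0x9f9323d6
word = 0x9f9323d6 → little-endian bytes:
  [0]=0xd6  [1]=0x23  [2]=0x93  [3]=0x9f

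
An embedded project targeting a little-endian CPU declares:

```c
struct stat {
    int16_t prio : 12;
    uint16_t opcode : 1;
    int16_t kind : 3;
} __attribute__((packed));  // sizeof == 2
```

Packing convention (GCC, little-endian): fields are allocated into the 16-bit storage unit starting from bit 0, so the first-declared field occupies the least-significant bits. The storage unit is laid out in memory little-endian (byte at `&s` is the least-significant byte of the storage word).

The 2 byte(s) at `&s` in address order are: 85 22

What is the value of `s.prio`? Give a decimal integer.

645

[0]=0x85 [1]=0x22 (little-endian) → word 0x2285
prio:12 @ bit 0 → (0x2285>>0)&0xfff = 0x285  ←
opcode:1 @ bit 12 → (0x2285>>12)&0x1 = 0x0
kind:3 @ bit 13 → (0x2285>>13)&0x7 = 0x1
prio signed 12b, MSB=0: value = 645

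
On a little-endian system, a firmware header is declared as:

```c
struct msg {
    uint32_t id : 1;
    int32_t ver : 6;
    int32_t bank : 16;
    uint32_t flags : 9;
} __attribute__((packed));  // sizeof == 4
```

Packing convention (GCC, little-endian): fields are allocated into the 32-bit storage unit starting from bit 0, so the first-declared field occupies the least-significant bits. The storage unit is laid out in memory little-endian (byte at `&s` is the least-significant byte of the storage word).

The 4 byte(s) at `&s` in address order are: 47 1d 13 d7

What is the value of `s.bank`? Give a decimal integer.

[0]=0x47 [1]=0x1d [2]=0x13 [3]=0xd7 (little-endian) → word 0xd7131d47
id [0+:1] = (word>>0) & 0x1 = 1
ver [1+:6] = (word>>1) & 0x3f = 35
bank [7+:16] = (word>>7) & 0xffff = 9786  ←
flags [23+:9] = (word>>23) & 0x1ff = 430
bank signed 16b, MSB=0: value = 9786

9786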